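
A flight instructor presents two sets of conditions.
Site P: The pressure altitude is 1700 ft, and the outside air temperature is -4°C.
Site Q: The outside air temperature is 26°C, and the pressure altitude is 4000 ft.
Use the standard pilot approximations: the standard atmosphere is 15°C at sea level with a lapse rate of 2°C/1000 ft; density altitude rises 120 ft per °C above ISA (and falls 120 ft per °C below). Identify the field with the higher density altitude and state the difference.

Site P: ISA temp = 11.6°C, deviation -15.6°C, DA = 1700 + 120 × (-15.6) = -172 ft.
Site Q: ISA temp = 7°C, deviation +19°C, DA = 4000 + 120 × 19 = 6280 ft.
Site Q is higher by 6280 − (-172) = 6452 ft.

Site Q by 6452 ft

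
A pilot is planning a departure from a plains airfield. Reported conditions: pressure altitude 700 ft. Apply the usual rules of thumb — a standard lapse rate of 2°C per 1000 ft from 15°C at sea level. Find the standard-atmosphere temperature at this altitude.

13.6°C

ISA temperature = 15 − 2 × (700/1000) = 15 − 1.4 = 13.6°C.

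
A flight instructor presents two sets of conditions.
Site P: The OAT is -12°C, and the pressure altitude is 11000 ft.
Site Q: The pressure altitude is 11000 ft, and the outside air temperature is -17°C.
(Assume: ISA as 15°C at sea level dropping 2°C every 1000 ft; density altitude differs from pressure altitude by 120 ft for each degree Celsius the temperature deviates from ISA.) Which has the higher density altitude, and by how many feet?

Site P: ISA temp = -7°C, deviation -5°C, DA = 11000 + 120 × (-5) = 10400 ft.
Site Q: ISA temp = -7°C, deviation -10°C, DA = 11000 + 120 × (-10) = 9800 ft.
Site P is higher by 10400 − 9800 = 600 ft.

Site P by 600 ft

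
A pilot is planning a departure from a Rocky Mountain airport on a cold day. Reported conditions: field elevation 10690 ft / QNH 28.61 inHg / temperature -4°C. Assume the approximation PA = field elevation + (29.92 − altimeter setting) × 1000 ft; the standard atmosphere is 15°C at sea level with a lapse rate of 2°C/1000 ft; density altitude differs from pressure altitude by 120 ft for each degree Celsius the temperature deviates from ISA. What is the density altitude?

12600 ft

Pressure altitude = 10690 + (29.92 − 28.61) × 1000 = 10690 + (+1310) = 12000 ft.
ISA temperature at 12000 ft = 15 − 2 × (12000/1000) = -9°C.
ISA deviation = -4 − (-9) = +5°C.
Density altitude = 12000 + 120 × (5) = 12600 ft.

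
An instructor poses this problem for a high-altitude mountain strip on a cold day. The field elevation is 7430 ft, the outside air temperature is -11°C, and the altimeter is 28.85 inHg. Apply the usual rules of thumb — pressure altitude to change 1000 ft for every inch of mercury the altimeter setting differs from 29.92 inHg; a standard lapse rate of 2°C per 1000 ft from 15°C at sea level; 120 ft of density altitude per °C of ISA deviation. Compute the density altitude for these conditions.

7420 ft

Pressure altitude = 7430 + (29.92 − 28.85) × 1000 = 7430 + (+1070) = 8500 ft.
ISA temperature at 8500 ft = 15 − 2 × (8500/1000) = -2°C.
ISA deviation = -11 − (-2) = -9°C.
Density altitude = 8500 + 120 × (-9) = 7420 ft.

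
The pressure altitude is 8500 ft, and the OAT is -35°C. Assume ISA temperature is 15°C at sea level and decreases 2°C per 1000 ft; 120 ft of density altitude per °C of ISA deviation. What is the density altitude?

4540 ft

ISA temperature at 8500 ft = 15 − 2 × (8500/1000) = -2°C.
ISA deviation = -35 − (-2) = -33°C.
Density altitude = 8500 + 120 × (-33) = 8500 + (-3960) = 4540 ft.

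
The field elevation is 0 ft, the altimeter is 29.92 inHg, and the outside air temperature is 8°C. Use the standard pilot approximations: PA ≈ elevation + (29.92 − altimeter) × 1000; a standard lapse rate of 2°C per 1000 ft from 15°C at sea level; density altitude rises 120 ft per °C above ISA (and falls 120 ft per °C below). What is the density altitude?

Pressure altitude = 0 + (29.92 − 29.92) × 1000 = 0 + (0) = 0 ft.
ISA temperature at 0 ft = 15 − 2 × (0/1000) = 15°C.
ISA deviation = 8 − 15 = -7°C.
Density altitude = 0 + 120 × (-7) = -840 ft.

-840 ft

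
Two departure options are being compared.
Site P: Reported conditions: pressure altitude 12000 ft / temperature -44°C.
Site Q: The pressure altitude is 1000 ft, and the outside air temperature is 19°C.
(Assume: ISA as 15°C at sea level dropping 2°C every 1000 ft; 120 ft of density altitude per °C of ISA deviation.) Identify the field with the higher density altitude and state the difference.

Site P: ISA temp = -9°C, deviation -35°C, DA = 12000 + 120 × (-35) = 7800 ft.
Site Q: ISA temp = 13°C, deviation +6°C, DA = 1000 + 120 × 6 = 1720 ft.
Site P is higher by 7800 − 1720 = 6080 ft.

Site P by 6080 ft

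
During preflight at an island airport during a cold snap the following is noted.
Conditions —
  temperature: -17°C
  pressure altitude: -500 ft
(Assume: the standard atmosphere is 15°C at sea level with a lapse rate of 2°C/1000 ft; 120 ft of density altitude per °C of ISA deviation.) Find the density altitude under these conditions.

ISA temperature at -500 ft = 15 − 2 × (-500/1000) = 16°C.
ISA deviation = -17 − 16 = -33°C.
Density altitude = -500 + 120 × (-33) = -500 + (-3960) = -4460 ft.

-4460 ft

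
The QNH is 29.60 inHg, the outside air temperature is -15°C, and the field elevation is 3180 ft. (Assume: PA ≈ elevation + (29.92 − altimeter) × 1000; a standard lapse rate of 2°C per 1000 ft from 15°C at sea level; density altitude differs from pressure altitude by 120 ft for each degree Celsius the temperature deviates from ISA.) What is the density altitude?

740 ft

Pressure altitude = 3180 + (29.92 − 29.60) × 1000 = 3180 + (+320) = 3500 ft.
ISA temperature at 3500 ft = 15 − 2 × (3500/1000) = 8°C.
ISA deviation = -15 − 8 = -23°C.
Density altitude = 3500 + 120 × (-23) = 740 ft.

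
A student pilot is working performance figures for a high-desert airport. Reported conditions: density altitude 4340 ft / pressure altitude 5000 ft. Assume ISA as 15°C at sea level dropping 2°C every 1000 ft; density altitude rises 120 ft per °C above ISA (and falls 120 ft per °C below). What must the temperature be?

Density altitude − pressure altitude = 4340 − 5000 = -660 ft.
At 120 ft/°C that is an ISA deviation of -660/120 = -5.5°C.
ISA temperature at 5000 ft = 15 − 2 × (5000/1000) = 5°C.
OAT = ISA + deviation = 5 + (-5.5) = -0.5°C.

-0.5°C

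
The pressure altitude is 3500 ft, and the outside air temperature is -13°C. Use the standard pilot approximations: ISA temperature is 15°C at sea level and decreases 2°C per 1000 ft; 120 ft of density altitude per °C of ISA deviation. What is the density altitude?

980 ft

ISA temperature at 3500 ft = 15 − 2 × (3500/1000) = 8°C.
ISA deviation = -13 − 8 = -21°C.
Density altitude = 3500 + 120 × (-21) = 3500 + (-2520) = 980 ft.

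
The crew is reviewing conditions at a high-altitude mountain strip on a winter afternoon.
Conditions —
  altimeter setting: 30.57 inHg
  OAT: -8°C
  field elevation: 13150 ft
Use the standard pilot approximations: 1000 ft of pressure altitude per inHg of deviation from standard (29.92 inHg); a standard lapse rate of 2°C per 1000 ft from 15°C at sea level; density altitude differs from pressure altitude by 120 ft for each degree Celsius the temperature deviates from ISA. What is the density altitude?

Pressure altitude = 13150 + (29.92 − 30.57) × 1000 = 13150 + (-650) = 12500 ft.
ISA temperature at 12500 ft = 15 − 2 × (12500/1000) = -10°C.
ISA deviation = -8 − (-10) = +2°C.
Density altitude = 12500 + 120 × (2) = 12740 ft.

12740 ft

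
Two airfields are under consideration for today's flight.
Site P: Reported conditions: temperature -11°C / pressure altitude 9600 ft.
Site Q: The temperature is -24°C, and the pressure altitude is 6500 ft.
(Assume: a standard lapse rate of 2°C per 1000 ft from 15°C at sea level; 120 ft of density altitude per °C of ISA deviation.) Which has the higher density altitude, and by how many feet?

Site P by 5404 ft

Site P: ISA temp = -4.2°C, deviation -6.8°C, DA = 9600 + 120 × (-6.8) = 8784 ft.
Site Q: ISA temp = 2°C, deviation -26°C, DA = 6500 + 120 × (-26) = 3380 ft.
Site P is higher by 8784 − 3380 = 5404 ft.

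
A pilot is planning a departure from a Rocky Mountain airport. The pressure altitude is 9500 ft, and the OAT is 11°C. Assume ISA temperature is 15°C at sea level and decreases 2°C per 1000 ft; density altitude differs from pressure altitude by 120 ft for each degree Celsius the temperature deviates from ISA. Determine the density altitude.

ISA temperature at 9500 ft = 15 − 2 × (9500/1000) = -4°C.
ISA deviation = 11 − (-4) = +15°C.
Density altitude = 9500 + 120 × (15) = 9500 + (+1800) = 11300 ft.

11300 ft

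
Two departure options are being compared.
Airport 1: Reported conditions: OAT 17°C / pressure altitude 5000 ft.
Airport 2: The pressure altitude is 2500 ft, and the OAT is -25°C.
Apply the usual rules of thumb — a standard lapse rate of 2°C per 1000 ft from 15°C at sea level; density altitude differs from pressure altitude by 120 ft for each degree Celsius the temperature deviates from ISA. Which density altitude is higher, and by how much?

Airport 1: ISA temp = 5°C, deviation +12°C, DA = 5000 + 120 × 12 = 6440 ft.
Airport 2: ISA temp = 10°C, deviation -35°C, DA = 2500 + 120 × (-35) = -1700 ft.
Airport 1 is higher by 6440 − (-1700) = 8140 ft.

Airport 1 by 8140 ft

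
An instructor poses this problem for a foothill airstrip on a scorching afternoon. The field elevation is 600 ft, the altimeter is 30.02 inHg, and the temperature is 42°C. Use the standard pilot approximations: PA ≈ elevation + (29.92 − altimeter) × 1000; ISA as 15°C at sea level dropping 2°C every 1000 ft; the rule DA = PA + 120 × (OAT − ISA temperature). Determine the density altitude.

Pressure altitude = 600 + (29.92 − 30.02) × 1000 = 600 + (-100) = 500 ft.
ISA temperature at 500 ft = 15 − 2 × (500/1000) = 14°C.
ISA deviation = 42 − 14 = +28°C.
Density altitude = 500 + 120 × (28) = 3860 ft.

3860 ft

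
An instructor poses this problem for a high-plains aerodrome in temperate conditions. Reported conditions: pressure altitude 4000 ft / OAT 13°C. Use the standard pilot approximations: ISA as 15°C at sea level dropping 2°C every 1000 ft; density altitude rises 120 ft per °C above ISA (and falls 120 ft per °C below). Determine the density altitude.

ISA temperature at 4000 ft = 15 − 2 × (4000/1000) = 7°C.
ISA deviation = 13 − 7 = +6°C.
Density altitude = 4000 + 120 × (6) = 4000 + (+720) = 4720 ft.

4720 ft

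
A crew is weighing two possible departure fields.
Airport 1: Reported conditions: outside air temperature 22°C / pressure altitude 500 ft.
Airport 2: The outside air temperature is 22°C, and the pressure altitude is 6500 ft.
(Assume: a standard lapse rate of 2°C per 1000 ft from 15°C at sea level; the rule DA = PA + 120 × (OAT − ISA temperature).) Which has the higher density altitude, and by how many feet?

Airport 1: ISA temp = 14°C, deviation +8°C, DA = 500 + 120 × 8 = 1460 ft.
Airport 2: ISA temp = 2°C, deviation +20°C, DA = 6500 + 120 × 20 = 8900 ft.
Airport 2 is higher by 8900 − 1460 = 7440 ft.

Airport 2 by 7440 ft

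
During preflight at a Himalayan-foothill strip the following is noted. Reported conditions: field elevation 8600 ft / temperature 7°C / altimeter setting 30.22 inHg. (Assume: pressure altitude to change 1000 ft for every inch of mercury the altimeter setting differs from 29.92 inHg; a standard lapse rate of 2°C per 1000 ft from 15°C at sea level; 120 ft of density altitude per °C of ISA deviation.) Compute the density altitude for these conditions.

Pressure altitude = 8600 + (29.92 − 30.22) × 1000 = 8600 + (-300) = 8300 ft.
ISA temperature at 8300 ft = 15 − 2 × (8300/1000) = -1.6°C.
ISA deviation = 7 − (-1.6) = +8.6°C.
Density altitude = 8300 + 120 × (8.6) = 9332 ft.

9332 ft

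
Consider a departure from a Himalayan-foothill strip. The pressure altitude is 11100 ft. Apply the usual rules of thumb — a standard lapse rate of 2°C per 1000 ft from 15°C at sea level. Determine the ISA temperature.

-7.2°C

ISA temperature = 15 − 2 × (11100/1000) = 15 − 22.2 = -7.2°C.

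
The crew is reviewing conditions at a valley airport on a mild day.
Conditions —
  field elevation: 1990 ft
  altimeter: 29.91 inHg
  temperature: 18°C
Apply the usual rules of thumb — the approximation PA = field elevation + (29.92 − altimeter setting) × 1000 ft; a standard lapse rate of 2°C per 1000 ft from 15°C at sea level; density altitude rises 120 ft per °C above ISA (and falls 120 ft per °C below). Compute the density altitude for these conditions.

Pressure altitude = 1990 + (29.92 − 29.91) × 1000 = 1990 + (+10) = 2000 ft.
ISA temperature at 2000 ft = 15 − 2 × (2000/1000) = 11°C.
ISA deviation = 18 − 11 = +7°C.
Density altitude = 2000 + 120 × (7) = 2840 ft.

2840 ft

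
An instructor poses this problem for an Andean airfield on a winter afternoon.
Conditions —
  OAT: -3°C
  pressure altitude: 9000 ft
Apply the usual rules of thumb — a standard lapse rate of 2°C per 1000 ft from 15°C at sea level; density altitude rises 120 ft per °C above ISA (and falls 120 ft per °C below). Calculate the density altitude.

ISA temperature at 9000 ft = 15 − 2 × (9000/1000) = -3°C.
ISA deviation = -3 − (-3) = 0°C.
Density altitude = 9000 + 120 × (0) = 9000 + (0) = 9000 ft.

9000 ft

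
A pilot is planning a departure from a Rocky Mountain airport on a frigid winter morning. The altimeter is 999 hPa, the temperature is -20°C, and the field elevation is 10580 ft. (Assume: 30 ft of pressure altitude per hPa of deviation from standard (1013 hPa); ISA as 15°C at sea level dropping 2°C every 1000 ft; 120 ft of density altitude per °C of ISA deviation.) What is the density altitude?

Pressure altitude = 10580 + (1013 − 999) × 30 = 10580 + (+420) = 11000 ft.
ISA temperature at 11000 ft = 15 − 2 × (11000/1000) = -7°C.
ISA deviation = -20 − (-7) = -13°C.
Density altitude = 11000 + 120 × (-13) = 9440 ft.

9440 ft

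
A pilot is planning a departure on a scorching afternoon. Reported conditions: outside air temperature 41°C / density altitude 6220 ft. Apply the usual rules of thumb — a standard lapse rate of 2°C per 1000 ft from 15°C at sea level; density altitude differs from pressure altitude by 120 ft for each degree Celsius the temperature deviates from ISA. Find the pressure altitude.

DA = PA + 120 × (OAT − (15 − 2·PA/1000)) = PA + 120·OAT − 1800 + 0.24·PA = 1.24·PA + 120·OAT − 1800.
So 1.24·PA = 6220 − 120 × 41 + 1800 = 3100.
PA = 3100 / 1.24 = 2500 ft.

2500 ft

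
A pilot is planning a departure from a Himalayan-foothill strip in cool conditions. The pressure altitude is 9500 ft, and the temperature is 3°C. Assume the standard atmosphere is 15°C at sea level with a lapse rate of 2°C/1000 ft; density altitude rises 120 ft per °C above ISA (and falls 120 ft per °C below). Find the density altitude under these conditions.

ISA temperature at 9500 ft = 15 − 2 × (9500/1000) = -4°C.
ISA deviation = 3 − (-4) = +7°C.
Density altitude = 9500 + 120 × (7) = 9500 + (+840) = 10340 ft.

10340 ft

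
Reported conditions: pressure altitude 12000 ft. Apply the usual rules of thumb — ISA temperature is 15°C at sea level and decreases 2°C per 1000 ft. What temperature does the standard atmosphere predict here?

-9°C

ISA temperature = 15 − 2 × (12000/1000) = 15 − 24 = -9°C.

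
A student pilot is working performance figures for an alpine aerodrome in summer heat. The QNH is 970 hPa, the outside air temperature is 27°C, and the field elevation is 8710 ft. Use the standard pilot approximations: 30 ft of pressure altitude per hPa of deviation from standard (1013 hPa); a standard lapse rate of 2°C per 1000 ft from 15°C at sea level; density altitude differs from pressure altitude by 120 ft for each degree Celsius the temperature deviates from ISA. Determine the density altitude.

Pressure altitude = 8710 + (1013 − 970) × 30 = 8710 + (+1290) = 10000 ft.
ISA temperature at 10000 ft = 15 − 2 × (10000/1000) = -5°C.
ISA deviation = 27 − (-5) = +32°C.
Density altitude = 10000 + 120 × (32) = 13840 ft.

13840 ft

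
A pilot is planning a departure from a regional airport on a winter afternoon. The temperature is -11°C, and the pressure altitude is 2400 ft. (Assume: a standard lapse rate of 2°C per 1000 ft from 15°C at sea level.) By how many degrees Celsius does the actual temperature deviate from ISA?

ISA temperature at 2400 ft = 15 − 2 × (2400/1000) = 10.2°C.
Deviation = OAT − ISA = -11 − 10.2 = -21.2°C.

ISA-21.2°C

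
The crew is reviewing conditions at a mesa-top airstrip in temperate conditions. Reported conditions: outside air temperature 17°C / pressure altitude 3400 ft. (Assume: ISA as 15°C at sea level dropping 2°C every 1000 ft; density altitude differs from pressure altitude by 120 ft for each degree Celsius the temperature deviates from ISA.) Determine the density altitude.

4456 ft

ISA temperature at 3400 ft = 15 − 2 × (3400/1000) = 8.2°C.
ISA deviation = 17 − 8.2 = +8.8°C.
Density altitude = 3400 + 120 × (8.8) = 3400 + (+1056) = 4456 ft.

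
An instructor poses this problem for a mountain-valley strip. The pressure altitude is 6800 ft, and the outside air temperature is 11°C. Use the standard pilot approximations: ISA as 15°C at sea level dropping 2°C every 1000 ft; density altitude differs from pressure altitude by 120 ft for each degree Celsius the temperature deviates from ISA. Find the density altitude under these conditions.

7952 ft

ISA temperature at 6800 ft = 15 − 2 × (6800/1000) = 1.4°C.
ISA deviation = 11 − 1.4 = +9.6°C.
Density altitude = 6800 + 120 × (9.6) = 6800 + (+1152) = 7952 ft.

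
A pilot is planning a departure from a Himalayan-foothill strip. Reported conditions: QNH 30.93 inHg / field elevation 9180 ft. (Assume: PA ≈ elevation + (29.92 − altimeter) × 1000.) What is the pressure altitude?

8170 ft

Pressure correction = (29.92 − 30.93) × 1000 = -1010 ft.
Pressure altitude = 9180 + (-1010) = 8170 ft.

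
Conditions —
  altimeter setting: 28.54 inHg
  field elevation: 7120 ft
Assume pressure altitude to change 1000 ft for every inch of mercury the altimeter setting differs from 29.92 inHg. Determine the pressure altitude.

8500 ft

Pressure correction = (29.92 − 28.54) × 1000 = +1380 ft.
Pressure altitude = 7120 + (+1380) = 8500 ft.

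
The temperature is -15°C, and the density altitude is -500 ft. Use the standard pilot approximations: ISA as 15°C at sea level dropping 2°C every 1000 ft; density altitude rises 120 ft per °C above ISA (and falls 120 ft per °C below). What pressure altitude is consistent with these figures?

2500 ft

DA = PA + 120 × (OAT − (15 − 2·PA/1000)) = PA + 120·OAT − 1800 + 0.24·PA = 1.24·PA + 120·OAT − 1800.
So 1.24·PA = -500 − 120 × (-15) + 1800 = 3100.
PA = 3100 / 1.24 = 2500 ft.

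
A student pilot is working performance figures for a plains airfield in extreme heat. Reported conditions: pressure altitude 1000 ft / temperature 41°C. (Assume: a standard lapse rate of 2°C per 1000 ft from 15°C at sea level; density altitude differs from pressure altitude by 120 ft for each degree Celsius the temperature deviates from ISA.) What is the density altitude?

ISA temperature at 1000 ft = 15 − 2 × (1000/1000) = 13°C.
ISA deviation = 41 − 13 = +28°C.
Density altitude = 1000 + 120 × (28) = 1000 + (+3360) = 4360 ft.

4360 ft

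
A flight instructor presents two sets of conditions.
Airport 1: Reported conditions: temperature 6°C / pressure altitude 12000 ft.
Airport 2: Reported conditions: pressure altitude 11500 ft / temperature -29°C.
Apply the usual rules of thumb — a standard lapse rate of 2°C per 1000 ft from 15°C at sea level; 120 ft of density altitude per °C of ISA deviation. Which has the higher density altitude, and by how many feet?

Airport 1: ISA temp = -9°C, deviation +15°C, DA = 12000 + 120 × 15 = 13800 ft.
Airport 2: ISA temp = -8°C, deviation -21°C, DA = 11500 + 120 × (-21) = 8980 ft.
Airport 1 is higher by 13800 − 8980 = 4820 ft.

Airport 1 by 4820 ft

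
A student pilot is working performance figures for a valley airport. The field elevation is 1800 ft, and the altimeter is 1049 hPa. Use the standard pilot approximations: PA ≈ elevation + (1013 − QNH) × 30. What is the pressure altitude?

Pressure correction = (1013 − 1049) × 30 = -1080 ft.
Pressure altitude = 1800 + (-1080) = 720 ft.

720 ft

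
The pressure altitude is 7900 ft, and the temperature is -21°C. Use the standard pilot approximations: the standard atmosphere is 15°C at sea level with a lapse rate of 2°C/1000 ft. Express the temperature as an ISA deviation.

ISA-20.2°C

ISA temperature at 7900 ft = 15 − 2 × (7900/1000) = -0.8°C.
Deviation = OAT − ISA = -21 − (-0.8) = -20.2°C.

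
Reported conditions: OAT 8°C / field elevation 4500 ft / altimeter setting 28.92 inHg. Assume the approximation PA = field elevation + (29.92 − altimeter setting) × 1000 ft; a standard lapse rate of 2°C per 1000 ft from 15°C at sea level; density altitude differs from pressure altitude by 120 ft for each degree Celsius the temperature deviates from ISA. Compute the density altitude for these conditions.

5980 ft

Pressure altitude = 4500 + (29.92 − 28.92) × 1000 = 4500 + (+1000) = 5500 ft.
ISA temperature at 5500 ft = 15 − 2 × (5500/1000) = 4°C.
ISA deviation = 8 − 4 = +4°C.
Density altitude = 5500 + 120 × (4) = 5980 ft.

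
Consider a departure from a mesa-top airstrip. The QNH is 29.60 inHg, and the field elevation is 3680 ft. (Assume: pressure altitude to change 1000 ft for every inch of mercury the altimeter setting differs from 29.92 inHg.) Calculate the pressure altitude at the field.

4000 ft

Pressure correction = (29.92 − 29.60) × 1000 = +320 ft.
Pressure altitude = 3680 + (+320) = 4000 ft.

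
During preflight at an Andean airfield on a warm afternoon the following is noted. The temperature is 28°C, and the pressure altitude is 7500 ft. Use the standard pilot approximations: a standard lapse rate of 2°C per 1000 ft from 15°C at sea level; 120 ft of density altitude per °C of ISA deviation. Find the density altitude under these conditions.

10860 ft

ISA temperature at 7500 ft = 15 − 2 × (7500/1000) = 0°C.
ISA deviation = 28 − 0 = +28°C.
Density altitude = 7500 + 120 × (28) = 7500 + (+3360) = 10860 ft.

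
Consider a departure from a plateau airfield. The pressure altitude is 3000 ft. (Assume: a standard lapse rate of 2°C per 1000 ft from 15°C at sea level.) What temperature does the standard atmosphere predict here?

9°C

ISA temperature = 15 − 2 × (3000/1000) = 15 − 6 = 9°C.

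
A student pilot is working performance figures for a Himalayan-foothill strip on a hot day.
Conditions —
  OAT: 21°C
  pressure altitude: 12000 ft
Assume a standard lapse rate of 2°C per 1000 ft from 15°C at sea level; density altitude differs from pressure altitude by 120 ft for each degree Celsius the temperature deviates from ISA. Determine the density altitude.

15600 ft

ISA temperature at 12000 ft = 15 − 2 × (12000/1000) = -9°C.
ISA deviation = 21 − (-9) = +30°C.
Density altitude = 12000 + 120 × (30) = 12000 + (+3600) = 15600 ft.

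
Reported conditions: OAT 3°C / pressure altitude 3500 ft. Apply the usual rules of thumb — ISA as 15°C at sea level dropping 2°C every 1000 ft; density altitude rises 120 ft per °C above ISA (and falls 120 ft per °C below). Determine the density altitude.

2900 ft

ISA temperature at 3500 ft = 15 − 2 × (3500/1000) = 8°C.
ISA deviation = 3 − 8 = -5°C.
Density altitude = 3500 + 120 × (-5) = 3500 + (-600) = 2900 ft.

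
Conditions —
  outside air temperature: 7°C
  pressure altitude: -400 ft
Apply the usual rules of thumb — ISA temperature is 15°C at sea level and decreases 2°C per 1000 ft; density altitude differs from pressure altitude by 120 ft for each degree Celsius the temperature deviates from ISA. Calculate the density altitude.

ISA temperature at -400 ft = 15 − 2 × (-400/1000) = 15.8°C.
ISA deviation = 7 − 15.8 = -8.8°C.
Density altitude = -400 + 120 × (-8.8) = -400 + (-1056) = -1456 ft.

-1456 ft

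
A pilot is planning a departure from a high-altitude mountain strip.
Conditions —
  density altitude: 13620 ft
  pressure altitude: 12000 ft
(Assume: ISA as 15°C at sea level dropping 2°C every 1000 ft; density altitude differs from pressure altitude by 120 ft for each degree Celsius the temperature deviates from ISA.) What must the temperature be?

4.5°C

Density altitude − pressure altitude = 13620 − 12000 = +1620 ft.
At 120 ft/°C that is an ISA deviation of 1620/120 = +13.5°C.
ISA temperature at 12000 ft = 15 − 2 × (12000/1000) = -9°C.
OAT = ISA + deviation = -9 + (+13.5) = 4.5°C.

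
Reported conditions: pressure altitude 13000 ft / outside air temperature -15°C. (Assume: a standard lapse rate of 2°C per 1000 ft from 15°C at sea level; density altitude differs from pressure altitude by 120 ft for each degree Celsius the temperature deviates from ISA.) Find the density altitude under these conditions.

12520 ft

ISA temperature at 13000 ft = 15 − 2 × (13000/1000) = -11°C.
ISA deviation = -15 − (-11) = -4°C.
Density altitude = 13000 + 120 × (-4) = 13000 + (-480) = 12520 ft.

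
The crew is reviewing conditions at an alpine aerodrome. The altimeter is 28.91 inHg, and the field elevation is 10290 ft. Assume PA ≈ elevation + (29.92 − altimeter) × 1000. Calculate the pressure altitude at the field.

11300 ft

Pressure correction = (29.92 − 28.91) × 1000 = +1010 ft.
Pressure altitude = 10290 + (+1010) = 11300 ft.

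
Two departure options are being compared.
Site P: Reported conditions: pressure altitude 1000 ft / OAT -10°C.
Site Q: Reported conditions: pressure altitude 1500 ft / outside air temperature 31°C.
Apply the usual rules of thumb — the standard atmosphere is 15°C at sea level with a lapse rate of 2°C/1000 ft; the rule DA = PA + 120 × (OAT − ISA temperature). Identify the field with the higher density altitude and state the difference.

Site P: ISA temp = 13°C, deviation -23°C, DA = 1000 + 120 × (-23) = -1760 ft.
Site Q: ISA temp = 12°C, deviation +19°C, DA = 1500 + 120 × 19 = 3780 ft.
Site Q is higher by 3780 − (-1760) = 5540 ft.

Site Q by 5540 ft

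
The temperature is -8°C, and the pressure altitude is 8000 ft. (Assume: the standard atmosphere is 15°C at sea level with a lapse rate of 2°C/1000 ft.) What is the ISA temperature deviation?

ISA temperature at 8000 ft = 15 − 2 × (8000/1000) = -1°C.
Deviation = OAT − ISA = -8 − (-1) = -7°C.

ISA-7°C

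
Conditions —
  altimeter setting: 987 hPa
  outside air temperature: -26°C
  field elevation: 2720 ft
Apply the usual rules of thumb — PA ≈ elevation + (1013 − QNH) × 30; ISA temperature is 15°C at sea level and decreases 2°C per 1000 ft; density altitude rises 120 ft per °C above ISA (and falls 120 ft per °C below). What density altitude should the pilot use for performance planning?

-580 ft

Pressure altitude = 2720 + (1013 − 987) × 30 = 2720 + (+780) = 3500 ft.
ISA temperature at 3500 ft = 15 − 2 × (3500/1000) = 8°C.
ISA deviation = -26 − 8 = -34°C.
Density altitude = 3500 + 120 × (-34) = -580 ft.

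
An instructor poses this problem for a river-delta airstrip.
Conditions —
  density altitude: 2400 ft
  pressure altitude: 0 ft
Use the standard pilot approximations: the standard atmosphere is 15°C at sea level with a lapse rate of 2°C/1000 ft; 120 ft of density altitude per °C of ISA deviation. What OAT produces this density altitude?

35°C

Density altitude − pressure altitude = 2400 − 0 = +2400 ft.
At 120 ft/°C that is an ISA deviation of 2400/120 = +20°C.
ISA temperature at 0 ft = 15 − 2 × (0/1000) = 15°C.
OAT = ISA + deviation = 15 + (+20) = 35°C.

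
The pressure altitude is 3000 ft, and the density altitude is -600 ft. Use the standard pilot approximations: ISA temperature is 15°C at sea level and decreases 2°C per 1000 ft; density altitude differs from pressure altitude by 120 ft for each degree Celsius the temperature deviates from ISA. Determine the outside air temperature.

-21°C

Density altitude − pressure altitude = -600 − 3000 = -3600 ft.
At 120 ft/°C that is an ISA deviation of -3600/120 = -30°C.
ISA temperature at 3000 ft = 15 − 2 × (3000/1000) = 9°C.
OAT = ISA + deviation = 9 + (-30) = -21°C.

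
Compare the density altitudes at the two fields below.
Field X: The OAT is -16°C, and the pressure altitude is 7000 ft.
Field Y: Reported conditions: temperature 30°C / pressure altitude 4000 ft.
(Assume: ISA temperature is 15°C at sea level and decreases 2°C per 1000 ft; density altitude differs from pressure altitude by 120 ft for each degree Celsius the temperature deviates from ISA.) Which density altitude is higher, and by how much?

Field X: ISA temp = 1°C, deviation -17°C, DA = 7000 + 120 × (-17) = 4960 ft.
Field Y: ISA temp = 7°C, deviation +23°C, DA = 4000 + 120 × 23 = 6760 ft.
Field Y is higher by 6760 − 4960 = 1800 ft.

Field Y by 1800 ft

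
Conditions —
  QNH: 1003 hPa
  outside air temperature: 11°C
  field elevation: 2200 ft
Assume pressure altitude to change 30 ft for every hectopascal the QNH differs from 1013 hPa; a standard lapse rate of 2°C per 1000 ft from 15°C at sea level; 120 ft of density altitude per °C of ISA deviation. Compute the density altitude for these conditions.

2620 ft

Pressure altitude = 2200 + (1013 − 1003) × 30 = 2200 + (+300) = 2500 ft.
ISA temperature at 2500 ft = 15 − 2 × (2500/1000) = 10°C.
ISA deviation = 11 − 10 = +1°C.
Density altitude = 2500 + 120 × (1) = 2620 ft.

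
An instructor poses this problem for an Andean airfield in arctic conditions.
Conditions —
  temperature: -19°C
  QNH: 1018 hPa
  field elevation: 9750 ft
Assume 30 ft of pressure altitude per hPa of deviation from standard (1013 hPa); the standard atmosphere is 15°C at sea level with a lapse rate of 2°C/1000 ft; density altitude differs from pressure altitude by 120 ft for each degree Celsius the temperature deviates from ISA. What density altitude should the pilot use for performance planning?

Pressure altitude = 9750 + (1013 − 1018) × 30 = 9750 + (-150) = 9600 ft.
ISA temperature at 9600 ft = 15 − 2 × (9600/1000) = -4.2°C.
ISA deviation = -19 − (-4.2) = -14.8°C.
Density altitude = 9600 + 120 × (-14.8) = 7824 ft.

7824 ft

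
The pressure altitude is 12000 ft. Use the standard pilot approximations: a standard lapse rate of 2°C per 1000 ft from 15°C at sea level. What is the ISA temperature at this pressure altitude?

-9°C

ISA temperature = 15 − 2 × (12000/1000) = 15 − 24 = -9°C.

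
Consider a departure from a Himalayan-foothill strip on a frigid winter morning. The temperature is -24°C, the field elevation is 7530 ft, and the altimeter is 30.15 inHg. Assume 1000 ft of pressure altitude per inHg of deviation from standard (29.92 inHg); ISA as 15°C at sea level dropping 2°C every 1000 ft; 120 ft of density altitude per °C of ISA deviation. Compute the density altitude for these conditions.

Pressure altitude = 7530 + (29.92 − 30.15) × 1000 = 7530 + (-230) = 7300 ft.
ISA temperature at 7300 ft = 15 − 2 × (7300/1000) = 0.4°C.
ISA deviation = -24 − 0.4 = -24.4°C.
Density altitude = 7300 + 120 × (-24.4) = 4372 ft.

4372 ft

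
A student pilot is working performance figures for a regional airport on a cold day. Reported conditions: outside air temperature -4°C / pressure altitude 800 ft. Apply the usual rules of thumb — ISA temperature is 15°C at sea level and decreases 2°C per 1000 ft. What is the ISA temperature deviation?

ISA-17.4°C

ISA temperature at 800 ft = 15 − 2 × (800/1000) = 13.4°C.
Deviation = OAT − ISA = -4 − 13.4 = -17.4°C.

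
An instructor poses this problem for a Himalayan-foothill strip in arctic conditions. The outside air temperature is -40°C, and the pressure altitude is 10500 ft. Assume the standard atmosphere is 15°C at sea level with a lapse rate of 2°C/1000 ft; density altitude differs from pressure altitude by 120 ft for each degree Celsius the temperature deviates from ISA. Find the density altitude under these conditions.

6420 ft

ISA temperature at 10500 ft = 15 − 2 × (10500/1000) = -6°C.
ISA deviation = -40 − (-6) = -34°C.
Density altitude = 10500 + 120 × (-34) = 10500 + (-4080) = 6420 ft.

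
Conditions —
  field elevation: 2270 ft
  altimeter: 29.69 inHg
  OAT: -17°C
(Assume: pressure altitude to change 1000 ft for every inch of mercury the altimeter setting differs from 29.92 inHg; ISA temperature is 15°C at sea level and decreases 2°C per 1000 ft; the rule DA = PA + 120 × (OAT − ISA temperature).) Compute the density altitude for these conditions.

-740 ft

Pressure altitude = 2270 + (29.92 − 29.69) × 1000 = 2270 + (+230) = 2500 ft.
ISA temperature at 2500 ft = 15 − 2 × (2500/1000) = 10°C.
ISA deviation = -17 − 10 = -27°C.
Density altitude = 2500 + 120 × (-27) = -740 ft.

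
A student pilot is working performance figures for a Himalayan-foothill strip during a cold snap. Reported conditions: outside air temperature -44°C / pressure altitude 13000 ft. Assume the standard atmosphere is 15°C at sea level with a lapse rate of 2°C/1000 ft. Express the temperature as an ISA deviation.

ISA-33°C

ISA temperature at 13000 ft = 15 − 2 × (13000/1000) = -11°C.
Deviation = OAT − ISA = -44 − (-11) = -33°C.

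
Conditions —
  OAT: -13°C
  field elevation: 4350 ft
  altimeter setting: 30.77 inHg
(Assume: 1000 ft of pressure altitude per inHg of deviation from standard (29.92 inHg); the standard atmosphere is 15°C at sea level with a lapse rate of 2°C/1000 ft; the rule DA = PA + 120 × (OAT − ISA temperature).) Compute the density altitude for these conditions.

Pressure altitude = 4350 + (29.92 − 30.77) × 1000 = 4350 + (-850) = 3500 ft.
ISA temperature at 3500 ft = 15 − 2 × (3500/1000) = 8°C.
ISA deviation = -13 − 8 = -21°C.
Density altitude = 3500 + 120 × (-21) = 980 ft.

980 ft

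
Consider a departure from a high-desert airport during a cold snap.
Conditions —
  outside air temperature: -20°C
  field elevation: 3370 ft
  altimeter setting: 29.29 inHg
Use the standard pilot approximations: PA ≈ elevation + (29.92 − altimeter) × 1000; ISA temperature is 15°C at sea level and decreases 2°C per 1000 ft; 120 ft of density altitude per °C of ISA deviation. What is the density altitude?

Pressure altitude = 3370 + (29.92 − 29.29) × 1000 = 3370 + (+630) = 4000 ft.
ISA temperature at 4000 ft = 15 − 2 × (4000/1000) = 7°C.
ISA deviation = -20 − 7 = -27°C.
Density altitude = 4000 + 120 × (-27) = 760 ft.

760 ft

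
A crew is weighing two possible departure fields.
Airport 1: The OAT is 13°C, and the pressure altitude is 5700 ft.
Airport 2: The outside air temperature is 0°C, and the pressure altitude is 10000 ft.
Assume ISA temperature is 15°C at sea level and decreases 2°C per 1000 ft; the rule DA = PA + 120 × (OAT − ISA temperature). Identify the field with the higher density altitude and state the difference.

Airport 2 by 3772 ft

Airport 1: ISA temp = 3.6°C, deviation +9.4°C, DA = 5700 + 120 × 9.4 = 6828 ft.
Airport 2: ISA temp = -5°C, deviation +5°C, DA = 10000 + 120 × 5 = 10600 ft.
Airport 2 is higher by 10600 − 6828 = 3772 ft.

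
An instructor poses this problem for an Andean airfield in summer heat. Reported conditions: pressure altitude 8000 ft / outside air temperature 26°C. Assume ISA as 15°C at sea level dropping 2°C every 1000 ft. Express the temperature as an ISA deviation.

ISA temperature at 8000 ft = 15 − 2 × (8000/1000) = -1°C.
Deviation = OAT − ISA = 26 − (-1) = +27°C.

ISA+27°C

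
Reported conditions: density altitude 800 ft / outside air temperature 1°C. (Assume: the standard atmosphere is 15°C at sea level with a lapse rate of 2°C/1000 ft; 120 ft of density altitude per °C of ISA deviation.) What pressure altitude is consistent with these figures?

2000 ft

DA = PA + 120 × (OAT − (15 − 2·PA/1000)) = PA + 120·OAT − 1800 + 0.24·PA = 1.24·PA + 120·OAT − 1800.
So 1.24·PA = 800 − 120 × 1 + 1800 = 2480.
PA = 2480 / 1.24 = 2000 ft.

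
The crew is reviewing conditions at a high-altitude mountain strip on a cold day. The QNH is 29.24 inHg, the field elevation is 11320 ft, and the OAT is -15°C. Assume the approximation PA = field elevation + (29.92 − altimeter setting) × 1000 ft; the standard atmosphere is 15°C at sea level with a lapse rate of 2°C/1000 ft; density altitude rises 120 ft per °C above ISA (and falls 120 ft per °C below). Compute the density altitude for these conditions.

Pressure altitude = 11320 + (29.92 − 29.24) × 1000 = 11320 + (+680) = 12000 ft.
ISA temperature at 12000 ft = 15 − 2 × (12000/1000) = -9°C.
ISA deviation = -15 − (-9) = -6°C.
Density altitude = 12000 + 120 × (-6) = 11280 ft.

11280 ft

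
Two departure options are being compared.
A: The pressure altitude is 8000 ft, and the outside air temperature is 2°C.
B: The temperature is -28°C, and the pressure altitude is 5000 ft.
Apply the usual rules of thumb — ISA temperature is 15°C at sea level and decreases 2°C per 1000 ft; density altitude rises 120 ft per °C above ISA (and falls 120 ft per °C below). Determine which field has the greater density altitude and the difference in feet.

A by 7320 ft

A: ISA temp = -1°C, deviation +3°C, DA = 8000 + 120 × 3 = 8360 ft.
B: ISA temp = 5°C, deviation -33°C, DA = 5000 + 120 × (-33) = 1040 ft.
A is higher by 8360 − 1040 = 7320 ft.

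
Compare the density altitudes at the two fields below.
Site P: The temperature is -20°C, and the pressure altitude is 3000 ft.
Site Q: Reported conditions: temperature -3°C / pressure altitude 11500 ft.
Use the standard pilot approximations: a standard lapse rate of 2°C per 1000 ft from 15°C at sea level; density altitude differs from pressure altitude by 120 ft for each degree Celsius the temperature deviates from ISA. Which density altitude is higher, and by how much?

Site P: ISA temp = 9°C, deviation -29°C, DA = 3000 + 120 × (-29) = -480 ft.
Site Q: ISA temp = -8°C, deviation +5°C, DA = 11500 + 120 × 5 = 12100 ft.
Site Q is higher by 12100 − (-480) = 12580 ft.

Site Q by 12580 ft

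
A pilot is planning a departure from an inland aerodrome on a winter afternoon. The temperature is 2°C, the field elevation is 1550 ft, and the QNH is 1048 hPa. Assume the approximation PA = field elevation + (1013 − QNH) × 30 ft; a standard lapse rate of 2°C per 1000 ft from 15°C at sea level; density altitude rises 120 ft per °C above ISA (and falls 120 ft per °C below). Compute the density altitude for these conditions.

Pressure altitude = 1550 + (1013 − 1048) × 30 = 1550 + (-1050) = 500 ft.
ISA temperature at 500 ft = 15 − 2 × (500/1000) = 14°C.
ISA deviation = 2 − 14 = -12°C.
Density altitude = 500 + 120 × (-12) = -940 ft.

-940 ft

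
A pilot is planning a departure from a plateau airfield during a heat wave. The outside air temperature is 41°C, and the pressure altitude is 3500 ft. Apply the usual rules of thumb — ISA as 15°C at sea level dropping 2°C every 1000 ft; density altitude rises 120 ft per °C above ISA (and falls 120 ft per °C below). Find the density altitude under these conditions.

7460 ft

ISA temperature at 3500 ft = 15 − 2 × (3500/1000) = 8°C.
ISA deviation = 41 − 8 = +33°C.
Density altitude = 3500 + 120 × (33) = 3500 + (+3960) = 7460 ft.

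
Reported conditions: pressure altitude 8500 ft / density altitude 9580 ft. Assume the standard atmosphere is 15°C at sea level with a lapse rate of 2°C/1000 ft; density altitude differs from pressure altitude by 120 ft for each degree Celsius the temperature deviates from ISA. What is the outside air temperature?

Density altitude − pressure altitude = 9580 − 8500 = +1080 ft.
At 120 ft/°C that is an ISA deviation of 1080/120 = +9°C.
ISA temperature at 8500 ft = 15 − 2 × (8500/1000) = -2°C.
OAT = ISA + deviation = -2 + (+9) = 7°C.

7°C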